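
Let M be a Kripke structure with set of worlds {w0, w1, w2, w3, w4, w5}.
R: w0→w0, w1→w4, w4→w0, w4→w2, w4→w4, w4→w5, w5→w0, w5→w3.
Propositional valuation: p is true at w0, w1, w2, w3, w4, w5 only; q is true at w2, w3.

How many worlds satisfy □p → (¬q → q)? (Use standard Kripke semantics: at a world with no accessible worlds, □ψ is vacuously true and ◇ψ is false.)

Let φ = □p → (¬q → q). Evaluate φ at each world:
  w0 (successors {w0}): φ is false.
  w1 (successors {w4}): φ is false.
  w2 (successors ∅): φ is true.
  w3 (successors ∅): φ is true.
  w4 (successors {w0, w2, w4, w5}): φ is false.
  w5 (successors {w0, w3}): φ is false.
For instance, at w1:
  At w1: □p is true, ¬q → q is false, so □p → (¬q → q) is false.
    At w1: □p requires p at every successor {w4}.
      At w4: p is true.
    So □p is true at w1.
Satisfying worlds: {w2, w3}

2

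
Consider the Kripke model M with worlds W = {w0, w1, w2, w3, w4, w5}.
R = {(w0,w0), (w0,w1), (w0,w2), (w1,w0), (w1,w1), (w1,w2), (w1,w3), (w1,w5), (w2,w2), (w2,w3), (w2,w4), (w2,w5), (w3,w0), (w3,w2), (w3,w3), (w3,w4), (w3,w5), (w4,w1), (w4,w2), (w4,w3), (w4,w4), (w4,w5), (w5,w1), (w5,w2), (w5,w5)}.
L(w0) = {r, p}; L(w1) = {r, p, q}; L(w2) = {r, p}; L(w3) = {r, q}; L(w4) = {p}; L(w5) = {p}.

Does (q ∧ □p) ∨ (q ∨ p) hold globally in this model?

Let φ = (q ∧ □p) ∨ (q ∨ p). Evaluate φ at each world:
  w0 (successors {w0, w1, w2}): φ is true.
  w1 (successors {w0, w1, w2, w3, w5}): φ is true.
  w2 (successors {w2, w3, w4, w5}): φ is true.
  w3 (successors {w0, w2, w3, w4, w5}): φ is true.
  w4 (successors {w1, w2, w3, w4, w5}): φ is true.
  w5 (successors {w1, w2, w5}): φ is true.
For instance, at w0:
  At w0: q ∧ □p is false, q ∨ p is true, so (q ∧ □p) ∨ (q ∨ p) is true.
    At w0: q is false, □p is true, so q ∧ □p is false.
      At w0: □p requires p at every successor {w0, w1, w2}.
        At w0: p is true.
        At w1: p is true.
        At w2: p is true.
      So □p is true at w0.

Yes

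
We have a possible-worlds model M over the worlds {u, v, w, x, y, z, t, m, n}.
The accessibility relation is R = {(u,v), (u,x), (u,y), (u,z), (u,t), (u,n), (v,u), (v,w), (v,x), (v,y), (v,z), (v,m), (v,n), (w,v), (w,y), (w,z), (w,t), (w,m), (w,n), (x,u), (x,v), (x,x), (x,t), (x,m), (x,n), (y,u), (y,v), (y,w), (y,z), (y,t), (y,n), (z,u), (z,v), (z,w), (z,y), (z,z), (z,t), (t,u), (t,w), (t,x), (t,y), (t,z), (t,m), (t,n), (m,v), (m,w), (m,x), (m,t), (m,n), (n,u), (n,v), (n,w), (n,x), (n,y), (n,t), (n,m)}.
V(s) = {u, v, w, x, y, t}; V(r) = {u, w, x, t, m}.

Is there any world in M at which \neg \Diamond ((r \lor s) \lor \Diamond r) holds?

No

Let φ = \neg \Diamond ((r \lor s) \lor \Diamond r). Evaluate φ at each world:
  u (successors {v, x, y, z, t, n}): φ is false.
  v (successors {u, w, x, y, z, m, n}): φ is false.
  w (successors {v, y, z, t, m, n}): φ is false.
  x (successors {u, v, x, t, m, n}): φ is false.
  y (successors {u, v, w, z, t, n}): φ is false.
  z (successors {u, v, w, y, z, t}): φ is false.
  t (successors {u, w, x, y, z, m, n}): φ is false.
  m (successors {v, w, x, t, n}): φ is false.
  n (successors {u, v, w, x, y, t, m}): φ is false.
For instance, at z:
  At z: \Diamond ((r \lor s) \lor \Diamond r) is true, so \neg \Diamond ((r \lor s) \lor \Diamond r) is false.
    At z: \Diamond ((r \lor s) \lor \Diamond r) requires (r \lor s) \lor \Diamond r at some successor in {u, v, w, y, z, t}.
      (r \lor s) \lor \Diamond r holds at u, so \Diamond ((r \lor s) \lor \Diamond r) is true at z.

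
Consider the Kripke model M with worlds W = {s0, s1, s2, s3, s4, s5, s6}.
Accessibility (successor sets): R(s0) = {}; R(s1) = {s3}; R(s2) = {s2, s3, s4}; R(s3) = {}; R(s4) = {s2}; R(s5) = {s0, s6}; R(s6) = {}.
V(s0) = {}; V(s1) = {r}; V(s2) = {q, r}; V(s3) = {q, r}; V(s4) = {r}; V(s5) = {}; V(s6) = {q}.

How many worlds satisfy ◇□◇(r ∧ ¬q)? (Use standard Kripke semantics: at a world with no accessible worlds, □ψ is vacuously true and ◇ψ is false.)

3

Recall that □ψ holds at a world iff ψ holds at every accessible world, and ◇ψ holds iff ψ holds at some accessible world.
Let φ = ◇□◇(r ∧ ¬q). Evaluate φ at each world:
  s0 (successors ∅): φ is false.
  s1 (successors {s3}): φ is true.
  s2 (successors {s2, s3, s4}): φ is true.
  s3 (successors ∅): φ is false.
  s4 (successors {s2}): φ is false.
  s5 (successors {s0, s6}): φ is true.
  s6 (successors ∅): φ is false.
For instance, at s1:
  At s1: ◇□◇(r ∧ ¬q) requires □◇(r ∧ ¬q) at some successor in {s3}.
    □◇(r ∧ ¬q) holds at s3, so ◇□◇(r ∧ ¬q) is true at s1.
      At s3: no accessible worlds, so □◇(r ∧ ¬q) holds vacuously.
Satisfying worlds: {s1, s2, s5}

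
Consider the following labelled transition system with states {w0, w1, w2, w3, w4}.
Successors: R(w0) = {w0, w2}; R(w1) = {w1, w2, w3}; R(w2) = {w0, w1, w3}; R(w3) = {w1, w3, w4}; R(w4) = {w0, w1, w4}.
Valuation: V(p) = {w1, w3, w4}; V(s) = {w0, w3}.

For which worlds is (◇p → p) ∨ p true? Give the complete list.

Recall that ◇ψ holds at a world iff ψ holds at some accessible world.
Let φ = (◇p → p) ∨ p. Evaluate φ at each world:
  w0 (successors {w0, w2}): φ is true.
  w1 (successors {w1, w2, w3}): φ is true.
  w2 (successors {w0, w1, w3}): φ is false.
  w3 (successors {w1, w3, w4}): φ is true.
  w4 (successors {w0, w1, w4}): φ is true.
For instance, at w2:
  At w2: ◇p → p is false, p is false, so (◇p → p) ∨ p is false.
    At w2: ◇p is true, p is false, so ◇p → p is false.
      At w2: ◇p requires p at some successor in {w0, w1, w3}.
        p holds at w1, so ◇p is true at w2.
Satisfying worlds: {w0, w1, w3, w4}

w0, w1, w3, w4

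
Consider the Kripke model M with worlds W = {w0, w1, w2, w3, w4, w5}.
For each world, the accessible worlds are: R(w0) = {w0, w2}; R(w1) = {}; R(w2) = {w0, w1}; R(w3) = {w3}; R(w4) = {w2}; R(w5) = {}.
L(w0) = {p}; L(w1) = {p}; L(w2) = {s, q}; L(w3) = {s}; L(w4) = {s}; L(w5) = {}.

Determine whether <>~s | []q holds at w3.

At w3: <>~s is false, []q is false, so <>~s | []q is false.
  At w3: <>~s requires ~s at some successor in {w3}.
    At w3: ~s is false.
  So <>~s is false at w3.
  At w3: []q requires q at every successor {w3}.
    q fails at w3, so []q is false at w3.

No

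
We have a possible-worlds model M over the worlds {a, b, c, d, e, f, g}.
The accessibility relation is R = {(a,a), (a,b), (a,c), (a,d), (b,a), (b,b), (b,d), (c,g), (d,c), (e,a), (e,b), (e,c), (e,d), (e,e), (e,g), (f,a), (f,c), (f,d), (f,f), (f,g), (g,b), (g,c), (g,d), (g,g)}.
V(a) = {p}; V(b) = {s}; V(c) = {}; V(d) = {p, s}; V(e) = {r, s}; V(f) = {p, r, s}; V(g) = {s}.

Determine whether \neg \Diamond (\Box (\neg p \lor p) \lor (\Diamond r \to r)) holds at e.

At e: \Diamond (\Box (\neg p \lor p) \lor (\Diamond r \to r)) is true, so \neg \Diamond (\Box (\neg p \lor p) \lor (\Diamond r \to r)) is false.
  At e: \Diamond (\Box (\neg p \lor p) \lor (\Diamond r \to r)) requires \Box (\neg p \lor p) \lor (\Diamond r \to r) at some successor in {a, b, c, d, e, g}.
    \Box (\neg p \lor p) \lor (\Diamond r \to r) holds at a, so \Diamond (\Box (\neg p \lor p) \lor (\Diamond r \to r)) is true at e.
      At a: \Box (\neg p \lor p) is true, \Diamond r \to r is true, so \Box (\neg p \lor p) \lor (\Diamond r \to r) is true.

No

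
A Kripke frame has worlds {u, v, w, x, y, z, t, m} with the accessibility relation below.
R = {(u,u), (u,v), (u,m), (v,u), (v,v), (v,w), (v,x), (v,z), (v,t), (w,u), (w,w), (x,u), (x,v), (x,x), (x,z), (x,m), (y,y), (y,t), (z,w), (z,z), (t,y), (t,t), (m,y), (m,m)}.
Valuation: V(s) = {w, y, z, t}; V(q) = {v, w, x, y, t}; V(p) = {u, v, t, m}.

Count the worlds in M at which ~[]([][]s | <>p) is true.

Let φ = ~[]([][]s | <>p). Evaluate φ at each world:
  u (successors {u, v, m}): φ is false.
  v (successors {u, v, w, x, z, t}): φ is true.
  w (successors {u, w}): φ is false.
  x (successors {u, v, x, z, m}): φ is true.
  y (successors {y, t}): φ is false.
  z (successors {w, z}): φ is true.
  t (successors {y, t}): φ is false.
  m (successors {y, m}): φ is false.
For instance, at y:
  At y: []([][]s | <>p) is true, so ~[]([][]s | <>p) is false.
    At y: []([][]s | <>p) requires [][]s | <>p at every successor {y, t}.
      At y: [][]s | <>p is true.
      At t: [][]s | <>p is true.
    So []([][]s | <>p) is true at y.
Satisfying worlds: {v, x, z}

3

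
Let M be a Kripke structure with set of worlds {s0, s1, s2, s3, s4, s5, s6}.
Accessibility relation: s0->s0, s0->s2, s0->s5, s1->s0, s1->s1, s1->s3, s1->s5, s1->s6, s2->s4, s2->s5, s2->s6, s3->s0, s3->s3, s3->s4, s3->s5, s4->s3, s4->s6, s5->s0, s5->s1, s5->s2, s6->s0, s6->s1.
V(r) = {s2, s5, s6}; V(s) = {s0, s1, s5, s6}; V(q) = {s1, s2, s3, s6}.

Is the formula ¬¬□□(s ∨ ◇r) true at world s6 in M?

At s6: ¬□□(s ∨ ◇r) is false, so ¬¬□□(s ∨ ◇r) is true.
  At s6: □□(s ∨ ◇r) is true, so ¬□□(s ∨ ◇r) is false.
    At s6: □□(s ∨ ◇r) requires □(s ∨ ◇r) at every successor {s0, s1}.
      At s0: □(s ∨ ◇r) is true.
      At s1: □(s ∨ ◇r) is true.
    So □□(s ∨ ◇r) is true at s6.

Yes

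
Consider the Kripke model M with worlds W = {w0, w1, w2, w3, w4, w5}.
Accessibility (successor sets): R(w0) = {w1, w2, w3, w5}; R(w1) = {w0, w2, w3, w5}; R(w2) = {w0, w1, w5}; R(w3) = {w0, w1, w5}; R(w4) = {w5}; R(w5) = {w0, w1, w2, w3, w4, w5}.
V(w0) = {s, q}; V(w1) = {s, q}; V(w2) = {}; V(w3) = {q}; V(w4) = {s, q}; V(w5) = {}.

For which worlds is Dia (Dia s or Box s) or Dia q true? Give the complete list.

Let φ = Dia (Dia s or Box s) or Dia q. Evaluate φ at each world:
  w0 (successors {w1, w2, w3, w5}): φ is true.
  w1 (successors {w0, w2, w3, w5}): φ is true.
  w2 (successors {w0, w1, w5}): φ is true.
  w3 (successors {w0, w1, w5}): φ is true.
  w4 (successors {w5}): φ is true.
  w5 (successors {w0, w1, w2, w3, w4, w5}): φ is true.
For instance, at w5:
  At w5: Dia (Dia s or Box s) is true, Dia q is true, so Dia (Dia s or Box s) or Dia q is true.
    At w5: Dia (Dia s or Box s) requires Dia s or Box s at some successor in {w0, w1, w2, w3, w4, w5}.
      Dia s or Box s holds at w0, so Dia (Dia s or Box s) is true at w5.
    At w5: Dia q requires q at some successor in {w0, w1, w2, w3, w4, w5}.
      q holds at w0, so Dia q is true at w5.
Satisfying worlds: {w0, w1, w2, w3, w4, w5}

w0, w1, w2, w3, w4, w5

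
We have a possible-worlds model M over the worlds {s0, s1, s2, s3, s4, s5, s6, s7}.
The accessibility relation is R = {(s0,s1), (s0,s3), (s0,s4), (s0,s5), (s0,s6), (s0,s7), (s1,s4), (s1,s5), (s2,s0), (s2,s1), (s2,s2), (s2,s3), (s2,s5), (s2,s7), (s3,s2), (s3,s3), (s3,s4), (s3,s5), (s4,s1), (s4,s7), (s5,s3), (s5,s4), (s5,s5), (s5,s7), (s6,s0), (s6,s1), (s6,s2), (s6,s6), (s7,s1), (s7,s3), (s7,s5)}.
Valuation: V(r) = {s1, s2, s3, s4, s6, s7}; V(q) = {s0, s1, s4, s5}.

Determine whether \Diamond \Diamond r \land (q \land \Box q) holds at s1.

At s1: \Diamond \Diamond r is true, q \land \Box q is true, so \Diamond \Diamond r \land (q \land \Box q) is true.
  At s1: \Diamond \Diamond r requires \Diamond r at some successor in {s4, s5}.
    \Diamond r holds at s4, so \Diamond \Diamond r is true at s1.
      At s4: \Diamond r requires r at some successor in {s1, s7}.
        r holds at s1, so \Diamond r is true at s4.
  At s1: q is true, \Box q is true, so q \land \Box q is true.
    At s1: \Box q requires q at every successor {s4, s5}.
      At s4: q is true.
      At s5: q is true.
    So \Box q is true at s1.

Yes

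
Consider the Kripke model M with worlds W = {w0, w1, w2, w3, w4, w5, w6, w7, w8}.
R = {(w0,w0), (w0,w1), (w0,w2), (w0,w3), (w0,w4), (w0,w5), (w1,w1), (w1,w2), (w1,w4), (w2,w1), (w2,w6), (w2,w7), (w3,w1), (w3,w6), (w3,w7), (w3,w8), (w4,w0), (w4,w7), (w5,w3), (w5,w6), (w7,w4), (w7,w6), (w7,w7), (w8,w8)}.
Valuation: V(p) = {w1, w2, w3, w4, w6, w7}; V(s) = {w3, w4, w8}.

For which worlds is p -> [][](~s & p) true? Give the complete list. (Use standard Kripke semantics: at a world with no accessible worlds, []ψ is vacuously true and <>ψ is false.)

w0, w5, w6, w8

Let φ = p -> [][](~s & p). Evaluate φ at each world:
  w0 (successors {w0, w1, w2, w3, w4, w5}): φ is true.
  w1 (successors {w1, w2, w4}): φ is false.
  w2 (successors {w1, w6, w7}): φ is false.
  w3 (successors {w1, w6, w7, w8}): φ is false.
  w4 (successors {w0, w7}): φ is false.
  w5 (successors {w3, w6}): φ is true.
  w6 (successors ∅): φ is true.
  w7 (successors {w4, w6, w7}): φ is false.
  w8 (successors {w8}): φ is true.
For instance, at w7:
  At w7: p is true, [][](~s & p) is false, so p -> [][](~s & p) is false.
    At w7: [][](~s & p) requires [](~s & p) at every successor {w4, w6, w7}.
      [](~s & p) fails at w4, so [][](~s & p) is false at w7.
Satisfying worlds: {w0, w5, w6, w8}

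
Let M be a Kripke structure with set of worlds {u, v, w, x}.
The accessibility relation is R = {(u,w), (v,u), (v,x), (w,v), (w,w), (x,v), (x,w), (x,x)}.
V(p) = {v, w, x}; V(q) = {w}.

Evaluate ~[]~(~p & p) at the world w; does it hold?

No

At w: []~(~p & p) is true, so ~[]~(~p & p) is false.
  At w: []~(~p & p) requires ~(~p & p) at every successor {v, w}.
    At v: ~(~p & p) is true.
    At w: ~(~p & p) is true.
  So []~(~p & p) is true at w.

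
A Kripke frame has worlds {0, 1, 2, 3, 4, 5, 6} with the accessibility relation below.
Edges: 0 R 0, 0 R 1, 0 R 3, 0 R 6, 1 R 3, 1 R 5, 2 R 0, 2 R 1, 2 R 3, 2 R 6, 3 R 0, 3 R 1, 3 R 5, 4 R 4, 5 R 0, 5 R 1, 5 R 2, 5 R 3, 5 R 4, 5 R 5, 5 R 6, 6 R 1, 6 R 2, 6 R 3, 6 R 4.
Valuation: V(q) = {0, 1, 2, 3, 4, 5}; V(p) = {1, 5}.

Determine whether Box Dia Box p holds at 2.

No

At 2: Box Dia Box p requires Dia Box p at every successor {0, 1, 3, 6}.
  Dia Box p fails at 0, so Box Dia Box p is false at 2.
    At 0: Dia Box p requires Box p at some successor in {0, 1, 3, 6}.
      At 0: Box p is false.
      At 1: Box p is false.
      At 3: Box p is false.
      At 6: Box p is false.
    So Dia Box p is false at 0.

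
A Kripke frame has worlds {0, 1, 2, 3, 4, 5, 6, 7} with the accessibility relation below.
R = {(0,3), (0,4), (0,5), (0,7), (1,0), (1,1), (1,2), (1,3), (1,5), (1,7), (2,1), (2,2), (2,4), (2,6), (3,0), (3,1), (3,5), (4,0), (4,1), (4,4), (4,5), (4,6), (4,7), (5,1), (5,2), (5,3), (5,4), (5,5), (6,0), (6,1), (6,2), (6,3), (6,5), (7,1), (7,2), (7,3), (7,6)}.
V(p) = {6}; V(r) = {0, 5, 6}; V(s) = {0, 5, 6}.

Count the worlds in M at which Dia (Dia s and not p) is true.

8

Let φ = Dia (Dia s and not p). Evaluate φ at each world:
  0 (successors {3, 4, 5, 7}): φ is true.
  1 (successors {0, 1, 2, 3, 5, 7}): φ is true.
  2 (successors {1, 2, 4, 6}): φ is true.
  3 (successors {0, 1, 5}): φ is true.
  4 (successors {0, 1, 4, 5, 6, 7}): φ is true.
  5 (successors {1, 2, 3, 4, 5}): φ is true.
  6 (successors {0, 1, 2, 3, 5}): φ is true.
  7 (successors {1, 2, 3, 6}): φ is true.
For instance, at 6:
  At 6: Dia (Dia s and not p) requires Dia s and not p at some successor in {0, 1, 2, 3, 5}.
    Dia s and not p holds at 0, so Dia (Dia s and not p) is true at 6.
      At 0: Dia s is true, not p is true, so Dia s and not p is true.
Satisfying worlds: {0, 1, 2, 3, 4, 5, 6, 7}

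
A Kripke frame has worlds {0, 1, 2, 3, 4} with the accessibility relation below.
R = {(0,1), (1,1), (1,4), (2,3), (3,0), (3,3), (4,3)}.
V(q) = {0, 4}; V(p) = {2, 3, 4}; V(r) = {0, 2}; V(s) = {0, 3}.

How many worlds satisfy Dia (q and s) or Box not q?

4

Recall that Box ψ holds at a world iff ψ holds at every accessible world, and Dia ψ holds iff ψ holds at some accessible world.
Let φ = Dia (q and s) or Box not q. Evaluate φ at each world:
  0 (successors {1}): φ is true.
  1 (successors {1, 4}): φ is false.
  2 (successors {3}): φ is true.
  3 (successors {0, 3}): φ is true.
  4 (successors {3}): φ is true.
For instance, at 4:
  At 4: Dia (q and s) is false, Box not q is true, so Dia (q and s) or Box not q is true.
    At 4: Dia (q and s) requires q and s at some successor in {3}.
      At 3: q and s is false.
    So Dia (q and s) is false at 4.
    At 4: Box not q requires not q at every successor {3}.
      At 3: not q is true.
    So Box not q is true at 4.
Satisfying worlds: {0, 2, 3, 4}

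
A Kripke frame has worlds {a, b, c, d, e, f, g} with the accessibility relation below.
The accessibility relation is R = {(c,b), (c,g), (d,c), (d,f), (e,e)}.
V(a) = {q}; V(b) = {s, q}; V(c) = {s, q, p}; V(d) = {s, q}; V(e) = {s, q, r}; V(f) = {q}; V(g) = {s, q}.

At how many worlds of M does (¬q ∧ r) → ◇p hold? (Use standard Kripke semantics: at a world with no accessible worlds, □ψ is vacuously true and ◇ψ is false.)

Let φ = (¬q ∧ r) → ◇p. Evaluate φ at each world:
  a (successors ∅): φ is true.
  b (successors ∅): φ is true.
  c (successors {b, g}): φ is true.
  d (successors {c, f}): φ is true.
  e (successors {e}): φ is true.
  f (successors ∅): φ is true.
  g (successors ∅): φ is true.
For instance, at c:
  At c: ¬q ∧ r is false, ◇p is false, so (¬q ∧ r) → ◇p is true.
    At c: ◇p requires p at some successor in {b, g}.
      At b: p is false.
      At g: p is false.
    So ◇p is false at c.
Satisfying worlds: {a, b, c, d, e, f, g}

7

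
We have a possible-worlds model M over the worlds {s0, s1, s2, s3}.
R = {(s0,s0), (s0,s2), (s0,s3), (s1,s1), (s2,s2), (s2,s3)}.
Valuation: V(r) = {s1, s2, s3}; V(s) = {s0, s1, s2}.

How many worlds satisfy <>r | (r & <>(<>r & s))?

3

Let φ = <>r | (r & <>(<>r & s)). Evaluate φ at each world:
  s0 (successors {s0, s2, s3}): φ is true.
  s1 (successors {s1}): φ is true.
  s2 (successors {s2, s3}): φ is true.
  s3 (successors ∅): φ is false.
For instance, at s2:
  At s2: <>r is true, r & <>(<>r & s) is true, so <>r | (r & <>(<>r & s)) is true.
    At s2: <>r requires r at some successor in {s2, s3}.
      r holds at s2, so <>r is true at s2.
    At s2: r is true, <>(<>r & s) is true, so r & <>(<>r & s) is true.
      At s2: <>(<>r & s) requires <>r & s at some successor in {s2, s3}.
        <>r & s holds at s2, so <>(<>r & s) is true at s2.
Satisfying worlds: {s0, s1, s2}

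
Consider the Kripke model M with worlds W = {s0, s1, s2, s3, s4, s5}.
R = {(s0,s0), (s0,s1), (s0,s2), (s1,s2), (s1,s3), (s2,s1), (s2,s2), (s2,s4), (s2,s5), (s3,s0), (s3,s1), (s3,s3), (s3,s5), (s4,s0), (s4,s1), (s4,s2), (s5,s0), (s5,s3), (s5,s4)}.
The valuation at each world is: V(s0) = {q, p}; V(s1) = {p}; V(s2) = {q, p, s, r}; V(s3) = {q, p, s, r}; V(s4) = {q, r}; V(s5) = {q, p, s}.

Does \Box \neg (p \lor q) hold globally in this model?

Let φ = \Box \neg (p \lor q). Evaluate φ at each world:
  s0 (successors {s0, s1, s2}): φ is false.
  s1 (successors {s2, s3}): φ is false.
  s2 (successors {s1, s2, s4, s5}): φ is false.
  s3 (successors {s0, s1, s3, s5}): φ is false.
  s4 (successors {s0, s1, s2}): φ is false.
  s5 (successors {s0, s3, s4}): φ is false.
Detail at s0 (counterexample):
  At s0: \Box \neg (p \lor q) requires \neg (p \lor q) at every successor {s0, s1, s2}.
    \neg (p \lor q) fails at s0, so \Box \neg (p \lor q) is false at s0.

No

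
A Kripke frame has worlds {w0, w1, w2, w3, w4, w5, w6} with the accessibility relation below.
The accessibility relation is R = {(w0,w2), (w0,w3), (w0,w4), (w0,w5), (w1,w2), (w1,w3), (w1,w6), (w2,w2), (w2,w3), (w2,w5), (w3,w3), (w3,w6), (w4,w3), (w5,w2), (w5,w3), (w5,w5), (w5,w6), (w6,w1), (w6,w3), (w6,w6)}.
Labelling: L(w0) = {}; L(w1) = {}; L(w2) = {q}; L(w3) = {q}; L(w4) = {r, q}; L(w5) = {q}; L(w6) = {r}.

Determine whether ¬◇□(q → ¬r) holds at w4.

No

At w4: ◇□(q → ¬r) is true, so ¬◇□(q → ¬r) is false.
  At w4: ◇□(q → ¬r) requires □(q → ¬r) at some successor in {w3}.
    □(q → ¬r) holds at w3, so ◇□(q → ¬r) is true at w4.
      At w3: □(q → ¬r) requires q → ¬r at every successor {w3, w6}.
        At w3: q → ¬r is true.
        At w6: q → ¬r is true.
      So □(q → ¬r) is true at w3.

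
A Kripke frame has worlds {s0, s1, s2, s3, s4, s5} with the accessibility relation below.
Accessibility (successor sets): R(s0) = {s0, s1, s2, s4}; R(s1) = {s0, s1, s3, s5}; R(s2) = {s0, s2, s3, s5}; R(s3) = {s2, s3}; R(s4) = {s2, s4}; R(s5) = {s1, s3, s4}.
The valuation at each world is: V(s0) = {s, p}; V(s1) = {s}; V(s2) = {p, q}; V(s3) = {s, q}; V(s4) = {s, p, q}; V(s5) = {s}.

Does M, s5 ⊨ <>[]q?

Recall that []ψ holds at a world iff ψ holds at every accessible world, and <>ψ holds iff ψ holds at some accessible world.
At s5: <>[]q requires []q at some successor in {s1, s3, s4}.
  []q holds at s3, so <>[]q is true at s5.
    At s3: []q requires q at every successor {s2, s3}.
      At s2: q is true.
      At s3: q is true.
    So []q is true at s3.

Yes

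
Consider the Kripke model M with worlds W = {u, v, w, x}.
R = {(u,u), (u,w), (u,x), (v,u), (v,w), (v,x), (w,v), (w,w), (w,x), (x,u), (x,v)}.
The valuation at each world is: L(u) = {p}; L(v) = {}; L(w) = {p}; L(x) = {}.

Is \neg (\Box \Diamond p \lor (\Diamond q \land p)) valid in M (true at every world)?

No

Let φ = \neg (\Box \Diamond p \lor (\Diamond q \land p)). Evaluate φ at each world:
  u (successors {u, w, x}): φ is false.
  v (successors {u, w, x}): φ is false.
  w (successors {v, w, x}): φ is false.
  x (successors {u, v}): φ is false.
Detail at u (counterexample):
  At u: \Box \Diamond p \lor (\Diamond q \land p) is true, so \neg (\Box \Diamond p \lor (\Diamond q \land p)) is false.
    At u: \Box \Diamond p is true, \Diamond q \land p is false, so \Box \Diamond p \lor (\Diamond q \land p) is true.
      At u: \Box \Diamond p requires \Diamond p at every successor {u, w, x}.
        At u: \Diamond p is true.
        At w: \Diamond p is true.
        At x: \Diamond p is true.
      So \Box \Diamond p is true at u.
      At u: \Diamond q is false, p is true, so \Diamond q \land p is false.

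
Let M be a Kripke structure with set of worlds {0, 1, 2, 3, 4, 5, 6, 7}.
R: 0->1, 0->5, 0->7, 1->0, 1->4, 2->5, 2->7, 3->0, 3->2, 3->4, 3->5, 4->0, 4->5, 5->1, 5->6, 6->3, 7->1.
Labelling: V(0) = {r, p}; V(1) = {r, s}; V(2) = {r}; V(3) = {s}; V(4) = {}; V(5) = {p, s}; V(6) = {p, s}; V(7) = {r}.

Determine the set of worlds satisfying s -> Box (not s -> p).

Recall that Box ψ holds at a world iff ψ holds at every accessible world, and Dia ψ holds iff ψ holds at some accessible world.
Let φ = s -> Box (not s -> p). Evaluate φ at each world:
  0 (successors {1, 5, 7}): φ is true.
  1 (successors {0, 4}): φ is false.
  2 (successors {5, 7}): φ is true.
  3 (successors {0, 2, 4, 5}): φ is false.
  4 (successors {0, 5}): φ is true.
  5 (successors {1, 6}): φ is true.
  6 (successors {3}): φ is true.
  7 (successors {1}): φ is true.
For instance, at 7:
  At 7: s is false, Box (not s -> p) is true, so s -> Box (not s -> p) is true.
    At 7: Box (not s -> p) requires not s -> p at every successor {1}.
      At 1: not s -> p is true.
    So Box (not s -> p) is true at 7.
Satisfying worlds: {0, 2, 4, 5, 6, 7}

0, 2, 4, 5, 6, 7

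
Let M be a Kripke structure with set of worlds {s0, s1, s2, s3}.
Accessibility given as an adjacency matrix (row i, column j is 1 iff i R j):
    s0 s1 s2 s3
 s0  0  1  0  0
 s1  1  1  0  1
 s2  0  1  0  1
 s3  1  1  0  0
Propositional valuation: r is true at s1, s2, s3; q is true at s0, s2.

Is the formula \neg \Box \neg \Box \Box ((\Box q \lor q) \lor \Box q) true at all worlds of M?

No

Recall that \Box ψ holds at a world iff ψ holds at every accessible world, and \Diamond ψ holds iff ψ holds at some accessible world.
Let φ = \neg \Box \neg \Box \Box ((\Box q \lor q) \lor \Box q). Evaluate φ at each world:
  s0 (successors {s1}): φ is false.
  s1 (successors {s0, s1, s3}): φ is false.
  s2 (successors {s1, s3}): φ is false.
  s3 (successors {s0, s1}): φ is false.
Detail at s0 (counterexample):
  At s0: \Box \neg \Box \Box ((\Box q \lor q) \lor \Box q) is true, so \neg \Box \neg \Box \Box ((\Box q \lor q) \lor \Box q) is false.
    At s0: \Box \neg \Box \Box ((\Box q \lor q) \lor \Box q) requires \neg \Box \Box ((\Box q \lor q) \lor \Box q) at every successor {s1}.
      At s1: \neg \Box \Box ((\Box q \lor q) \lor \Box q) is true.
    So \Box \neg \Box \Box ((\Box q \lor q) \lor \Box q) is true at s0.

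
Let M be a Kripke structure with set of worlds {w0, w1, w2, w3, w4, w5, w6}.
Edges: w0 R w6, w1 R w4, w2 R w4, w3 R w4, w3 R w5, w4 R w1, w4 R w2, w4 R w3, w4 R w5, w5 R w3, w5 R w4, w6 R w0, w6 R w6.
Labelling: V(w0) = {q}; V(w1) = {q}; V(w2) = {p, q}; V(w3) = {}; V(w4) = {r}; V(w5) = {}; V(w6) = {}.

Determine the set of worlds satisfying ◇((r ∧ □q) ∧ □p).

none

Let φ = ◇((r ∧ □q) ∧ □p). Evaluate φ at each world:
  w0 (successors {w6}): φ is false.
  w1 (successors {w4}): φ is false.
  w2 (successors {w4}): φ is false.
  w3 (successors {w4, w5}): φ is false.
  w4 (successors {w1, w2, w3, w5}): φ is false.
  w5 (successors {w3, w4}): φ is false.
  w6 (successors {w0, w6}): φ is false.
For instance, at w1:
  At w1: ◇((r ∧ □q) ∧ □p) requires (r ∧ □q) ∧ □p at some successor in {w4}.
    At w4: (r ∧ □q) ∧ □p is false.
  So ◇((r ∧ □q) ∧ □p) is false at w1.
Satisfying worlds: none.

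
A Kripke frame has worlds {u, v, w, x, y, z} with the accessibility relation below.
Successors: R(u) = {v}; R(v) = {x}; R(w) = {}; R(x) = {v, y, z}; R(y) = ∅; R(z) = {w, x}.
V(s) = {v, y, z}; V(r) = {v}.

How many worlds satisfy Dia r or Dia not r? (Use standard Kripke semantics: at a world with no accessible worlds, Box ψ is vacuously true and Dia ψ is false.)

4

Let φ = Dia r or Dia not r. Evaluate φ at each world:
  u (successors {v}): φ is true.
  v (successors {x}): φ is true.
  w (successors ∅): φ is false.
  x (successors {v, y, z}): φ is true.
  y (successors ∅): φ is false.
  z (successors {w, x}): φ is true.
For instance, at x:
  At x: Dia r is true, Dia not r is true, so Dia r or Dia not r is true.
    At x: Dia r requires r at some successor in {v, y, z}.
      r holds at v, so Dia r is true at x.
    At x: Dia not r requires not r at some successor in {v, y, z}.
      not r holds at y, so Dia not r is true at x.
Satisfying worlds: {u, v, x, z}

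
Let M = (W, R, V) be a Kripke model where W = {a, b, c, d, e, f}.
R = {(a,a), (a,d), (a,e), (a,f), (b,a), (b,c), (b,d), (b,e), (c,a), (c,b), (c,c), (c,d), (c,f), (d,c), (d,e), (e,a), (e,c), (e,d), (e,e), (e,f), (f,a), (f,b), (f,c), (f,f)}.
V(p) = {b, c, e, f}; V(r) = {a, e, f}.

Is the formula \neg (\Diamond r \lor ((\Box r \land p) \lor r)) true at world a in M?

No

At a: \Diamond r \lor ((\Box r \land p) \lor r) is true, so \neg (\Diamond r \lor ((\Box r \land p) \lor r)) is false.
  At a: \Diamond r is true, (\Box r \land p) \lor r is true, so \Diamond r \lor ((\Box r \land p) \lor r) is true.
    At a: \Diamond r requires r at some successor in {a, d, e, f}.
      r holds at a, so \Diamond r is true at a.
    At a: \Box r \land p is false, r is true, so (\Box r \land p) \lor r is true.
      At a: \Box r is false, p is false, so \Box r \land p is false.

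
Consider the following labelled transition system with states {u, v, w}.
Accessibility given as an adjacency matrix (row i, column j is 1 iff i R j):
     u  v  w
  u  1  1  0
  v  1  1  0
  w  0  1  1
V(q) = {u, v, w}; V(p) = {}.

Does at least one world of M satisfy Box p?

Recall that Box ψ holds at a world iff ψ holds at every accessible world, and Dia ψ holds iff ψ holds at some accessible world.
Let φ = Box p. Evaluate φ at each world:
  u (successors {u, v}): φ is false.
  v (successors {u, v}): φ is false.
  w (successors {v, w}): φ is false.
For instance, at w:
  At w: Box p requires p at every successor {v, w}.
    p fails at v, so Box p is false at w.

No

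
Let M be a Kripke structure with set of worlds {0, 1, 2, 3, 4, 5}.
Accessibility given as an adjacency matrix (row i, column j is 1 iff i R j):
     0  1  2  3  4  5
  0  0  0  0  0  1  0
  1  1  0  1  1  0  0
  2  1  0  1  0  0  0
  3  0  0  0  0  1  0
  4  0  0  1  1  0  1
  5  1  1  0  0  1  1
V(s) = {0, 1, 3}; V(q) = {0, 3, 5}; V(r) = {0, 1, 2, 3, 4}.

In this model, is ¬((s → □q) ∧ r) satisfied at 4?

Recall that □ψ holds at a world iff ψ holds at every accessible world, and ◇ψ holds iff ψ holds at some accessible world.
At 4: (s → □q) ∧ r is true, so ¬((s → □q) ∧ r) is false.
  At 4: s → □q is true, r is true, so (s → □q) ∧ r is true.
    At 4: s is false, □q is false, so s → □q is true.
      At 4: □q requires q at every successor {2, 3, 5}.
        q fails at 2, so □q is false at 4.

No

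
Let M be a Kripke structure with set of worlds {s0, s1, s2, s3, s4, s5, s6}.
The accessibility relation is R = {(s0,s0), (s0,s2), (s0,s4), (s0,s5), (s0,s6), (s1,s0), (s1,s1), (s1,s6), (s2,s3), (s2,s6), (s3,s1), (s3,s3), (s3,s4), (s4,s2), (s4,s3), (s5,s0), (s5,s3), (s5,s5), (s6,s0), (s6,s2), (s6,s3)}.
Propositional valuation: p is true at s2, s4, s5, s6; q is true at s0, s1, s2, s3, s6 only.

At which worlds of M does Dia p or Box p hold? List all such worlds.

Recall that Box ψ holds at a world iff ψ holds at every accessible world, and Dia ψ holds iff ψ holds at some accessible world.
Let φ = Dia p or Box p. Evaluate φ at each world:
  s0 (successors {s0, s2, s4, s5, s6}): φ is true.
  s1 (successors {s0, s1, s6}): φ is true.
  s2 (successors {s3, s6}): φ is true.
  s3 (successors {s1, s3, s4}): φ is true.
  s4 (successors {s2, s3}): φ is true.
  s5 (successors {s0, s3, s5}): φ is true.
  s6 (successors {s0, s2, s3}): φ is true.
For instance, at s3:
  At s3: Dia p is true, Box p is false, so Dia p or Box p is true.
    At s3: Dia p requires p at some successor in {s1, s3, s4}.
      p holds at s4, so Dia p is true at s3.
    At s3: Box p requires p at every successor {s1, s3, s4}.
      p fails at s1, so Box p is false at s3.
Satisfying worlds: {s0, s1, s2, s3, s4, s5, s6}

s0, s1, s2, s3, s4, s5, s6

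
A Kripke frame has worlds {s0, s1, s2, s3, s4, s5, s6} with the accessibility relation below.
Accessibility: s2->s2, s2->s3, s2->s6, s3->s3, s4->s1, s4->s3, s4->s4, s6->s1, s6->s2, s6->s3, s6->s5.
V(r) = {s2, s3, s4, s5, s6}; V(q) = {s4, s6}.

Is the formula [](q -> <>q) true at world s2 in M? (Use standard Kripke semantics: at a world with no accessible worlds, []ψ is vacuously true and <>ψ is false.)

No

At s2: [](q -> <>q) requires q -> <>q at every successor {s2, s3, s6}.
  q -> <>q fails at s6, so [](q -> <>q) is false at s2.
    At s6: q is true, <>q is false, so q -> <>q is false.
      At s6: <>q requires q at some successor in {s1, s2, s3, s5}.
        At s1: q is false.
        At s2: q is false.
        At s3: q is false.
        At s5: q is false.
      So <>q is false at s6.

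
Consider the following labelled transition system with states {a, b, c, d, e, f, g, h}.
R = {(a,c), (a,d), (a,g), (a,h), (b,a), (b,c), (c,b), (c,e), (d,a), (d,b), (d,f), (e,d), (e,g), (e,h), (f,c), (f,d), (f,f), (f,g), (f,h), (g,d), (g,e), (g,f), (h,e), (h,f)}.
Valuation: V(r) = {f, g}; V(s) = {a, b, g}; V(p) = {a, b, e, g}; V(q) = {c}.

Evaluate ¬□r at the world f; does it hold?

Yes

At f: □r is false, so ¬□r is true.
  At f: □r requires r at every successor {c, d, f, g, h}.
    r fails at c, so □r is false at f.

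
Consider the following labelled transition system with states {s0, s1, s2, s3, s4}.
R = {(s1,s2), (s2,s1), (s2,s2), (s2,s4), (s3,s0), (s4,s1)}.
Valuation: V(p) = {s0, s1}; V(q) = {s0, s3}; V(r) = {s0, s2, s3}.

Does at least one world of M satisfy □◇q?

Recall that □ψ holds at a world iff ψ holds at every accessible world, and ◇ψ holds iff ψ holds at some accessible world.
Let φ = □◇q. Evaluate φ at each world:
  s0 (successors ∅): φ is true.
  s1 (successors {s2}): φ is false.
  s2 (successors {s1, s2, s4}): φ is false.
  s3 (successors {s0}): φ is false.
  s4 (successors {s1}): φ is false.
Detail at s0 (witness):
  At s0: no accessible worlds, so □◇q holds vacuously.

Yes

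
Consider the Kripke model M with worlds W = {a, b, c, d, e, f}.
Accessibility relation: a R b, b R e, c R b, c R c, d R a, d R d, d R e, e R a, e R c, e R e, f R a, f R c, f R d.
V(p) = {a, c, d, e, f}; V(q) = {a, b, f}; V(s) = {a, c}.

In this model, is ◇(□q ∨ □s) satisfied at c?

Recall that □ψ holds at a world iff ψ holds at every accessible world, and ◇ψ holds iff ψ holds at some accessible world.
At c: ◇(□q ∨ □s) requires □q ∨ □s at some successor in {b, c}.
  At b: □q ∨ □s is false.
  At c: □q ∨ □s is false.
So ◇(□q ∨ □s) is false at c.

No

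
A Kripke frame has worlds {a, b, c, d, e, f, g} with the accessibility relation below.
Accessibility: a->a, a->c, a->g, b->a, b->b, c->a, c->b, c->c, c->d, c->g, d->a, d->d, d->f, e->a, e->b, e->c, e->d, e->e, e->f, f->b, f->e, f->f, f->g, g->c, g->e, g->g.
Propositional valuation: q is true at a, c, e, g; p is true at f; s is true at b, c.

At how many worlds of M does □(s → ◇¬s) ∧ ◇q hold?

Recall that □ψ holds at a world iff ψ holds at every accessible world, and ◇ψ holds iff ψ holds at some accessible world.
Let φ = □(s → ◇¬s) ∧ ◇q. Evaluate φ at each world:
  a (successors {a, c, g}): φ is true.
  b (successors {a, b}): φ is true.
  c (successors {a, b, c, d, g}): φ is true.
  d (successors {a, d, f}): φ is true.
  e (successors {a, b, c, d, e, f}): φ is true.
  f (successors {b, e, f, g}): φ is true.
  g (successors {c, e, g}): φ is true.
For instance, at d:
  At d: □(s → ◇¬s) is true, ◇q is true, so □(s → ◇¬s) ∧ ◇q is true.
    At d: □(s → ◇¬s) requires s → ◇¬s at every successor {a, d, f}.
      At a: s → ◇¬s is true.
      At d: s → ◇¬s is true.
      At f: s → ◇¬s is true.
    So □(s → ◇¬s) is true at d.
    At d: ◇q requires q at some successor in {a, d, f}.
      q holds at a, so ◇q is true at d.
Satisfying worlds: {a, b, c, d, e, f, g}

7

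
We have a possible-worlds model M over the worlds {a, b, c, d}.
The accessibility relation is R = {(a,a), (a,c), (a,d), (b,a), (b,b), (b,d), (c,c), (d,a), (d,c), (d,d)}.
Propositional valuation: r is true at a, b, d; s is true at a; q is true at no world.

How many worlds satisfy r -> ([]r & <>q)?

Let φ = r -> ([]r & <>q). Evaluate φ at each world:
  a (successors {a, c, d}): φ is false.
  b (successors {a, b, d}): φ is false.
  c (successors {c}): φ is true.
  d (successors {a, c, d}): φ is false.
For instance, at a:
  At a: r is true, []r & <>q is false, so r -> ([]r & <>q) is false.
    At a: []r is false, <>q is false, so []r & <>q is false.
      At a: []r requires r at every successor {a, c, d}.
        r fails at c, so []r is false at a.
      At a: <>q requires q at some successor in {a, c, d}.
        At a: q is false.
        At c: q is false.
        At d: q is false.
      So <>q is false at a.
Satisfying worlds: {c}

1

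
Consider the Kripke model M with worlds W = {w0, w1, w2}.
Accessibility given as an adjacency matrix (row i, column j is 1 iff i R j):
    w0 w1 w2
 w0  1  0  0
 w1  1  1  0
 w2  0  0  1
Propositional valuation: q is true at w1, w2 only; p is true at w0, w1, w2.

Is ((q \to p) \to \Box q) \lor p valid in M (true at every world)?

Recall that \Box ψ holds at a world iff ψ holds at every accessible world, and \Diamond ψ holds iff ψ holds at some accessible world.
Let φ = ((q \to p) \to \Box q) \lor p. Evaluate φ at each world:
  w0 (successors {w0}): φ is true.
  w1 (successors {w0, w1}): φ is true.
  w2 (successors {w2}): φ is true.
For instance, at w1:
  At w1: (q \to p) \to \Box q is false, p is true, so ((q \to p) \to \Box q) \lor p is true.
    At w1: q \to p is true, \Box q is false, so (q \to p) \to \Box q is false.
      At w1: \Box q requires q at every successor {w0, w1}.
        q fails at w0, so \Box q is false at w1.

Yes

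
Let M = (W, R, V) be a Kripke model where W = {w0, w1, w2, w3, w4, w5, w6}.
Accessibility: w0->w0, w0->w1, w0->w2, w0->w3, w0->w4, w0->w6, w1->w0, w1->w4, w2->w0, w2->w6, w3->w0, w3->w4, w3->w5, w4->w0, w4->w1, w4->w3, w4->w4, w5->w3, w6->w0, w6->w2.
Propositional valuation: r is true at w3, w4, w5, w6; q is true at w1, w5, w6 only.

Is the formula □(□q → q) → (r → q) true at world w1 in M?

At w1: □(□q → q) is true, r → q is true, so □(□q → q) → (r → q) is true.
  At w1: □(□q → q) requires □q → q at every successor {w0, w4}.
      At w0: □q is false, q is false, so □q → q is true.
      At w4: □q is false, q is false, so □q → q is true.
  So □(□q → q) is true at w1.

Yes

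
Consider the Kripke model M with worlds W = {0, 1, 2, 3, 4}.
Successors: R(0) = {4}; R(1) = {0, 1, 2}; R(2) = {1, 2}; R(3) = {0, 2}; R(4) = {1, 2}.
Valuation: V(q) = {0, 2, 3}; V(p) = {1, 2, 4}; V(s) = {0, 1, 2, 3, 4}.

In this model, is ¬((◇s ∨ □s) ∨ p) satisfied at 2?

No

At 2: (◇s ∨ □s) ∨ p is true, so ¬((◇s ∨ □s) ∨ p) is false.
  At 2: ◇s ∨ □s is true, p is true, so (◇s ∨ □s) ∨ p is true.
    At 2: ◇s is true, □s is true, so ◇s ∨ □s is true.
      At 2: ◇s requires s at some successor in {1, 2}.
        s holds at 1, so ◇s is true at 2.
      At 2: □s requires s at every successor {1, 2}.
        At 1: s is true.
        At 2: s is true.
      So □s is true at 2.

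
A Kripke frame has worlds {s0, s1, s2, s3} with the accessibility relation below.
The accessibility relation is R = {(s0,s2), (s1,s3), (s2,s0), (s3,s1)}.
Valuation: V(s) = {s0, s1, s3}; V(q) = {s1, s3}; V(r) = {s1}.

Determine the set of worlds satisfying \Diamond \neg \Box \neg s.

Let φ = \Diamond \neg \Box \neg s. Evaluate φ at each world:
  s0 (successors {s2}): φ is true.
  s1 (successors {s3}): φ is true.
  s2 (successors {s0}): φ is false.
  s3 (successors {s1}): φ is true.
For instance, at s3:
  At s3: \Diamond \neg \Box \neg s requires \neg \Box \neg s at some successor in {s1}.
    \neg \Box \neg s holds at s1, so \Diamond \neg \Box \neg s is true at s3.
      At s1: \Box \neg s is false, so \neg \Box \neg s is true.
Satisfying worlds: {s0, s1, s3}

s0, s1, s3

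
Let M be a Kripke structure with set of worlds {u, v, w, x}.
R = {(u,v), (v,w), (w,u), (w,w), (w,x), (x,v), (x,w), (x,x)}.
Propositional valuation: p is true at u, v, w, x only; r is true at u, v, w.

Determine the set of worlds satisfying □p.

Let φ = □p. Evaluate φ at each world:
  u (successors {v}): φ is true.
  v (successors {w}): φ is true.
  w (successors {u, w, x}): φ is true.
  x (successors {v, w, x}): φ is true.
For instance, at x:
  At x: □p requires p at every successor {v, w, x}.
    At v: p is true.
    At w: p is true.
    At x: p is true.
  So □p is true at x.
Satisfying worlds: {u, v, w, x}

u, v, w, x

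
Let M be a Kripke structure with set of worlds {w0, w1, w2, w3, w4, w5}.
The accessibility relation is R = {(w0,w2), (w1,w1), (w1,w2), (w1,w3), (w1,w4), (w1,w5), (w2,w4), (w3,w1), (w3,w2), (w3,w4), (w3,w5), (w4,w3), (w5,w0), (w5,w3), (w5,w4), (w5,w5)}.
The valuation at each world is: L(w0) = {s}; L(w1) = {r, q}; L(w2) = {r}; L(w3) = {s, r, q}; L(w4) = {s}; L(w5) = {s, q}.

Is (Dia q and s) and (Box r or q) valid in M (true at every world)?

No

Let φ = (Dia q and s) and (Box r or q). Evaluate φ at each world:
  w0 (successors {w2}): φ is false.
  w1 (successors {w1, w2, w3, w4, w5}): φ is false.
  w2 (successors {w4}): φ is false.
  w3 (successors {w1, w2, w4, w5}): φ is true.
  w4 (successors {w3}): φ is true.
  w5 (successors {w0, w3, w4, w5}): φ is true.
Detail at w0 (counterexample):
  At w0: Dia q and s is false, Box r or q is true, so (Dia q and s) and (Box r or q) is false.
    At w0: Dia q is false, s is true, so Dia q and s is false.
      At w0: Dia q requires q at some successor in {w2}.
        At w2: q is false.
      So Dia q is false at w0.
    At w0: Box r is true, q is false, so Box r or q is true.
      At w0: Box r requires r at every successor {w2}.
        At w2: r is true.
      So Box r is true at w0.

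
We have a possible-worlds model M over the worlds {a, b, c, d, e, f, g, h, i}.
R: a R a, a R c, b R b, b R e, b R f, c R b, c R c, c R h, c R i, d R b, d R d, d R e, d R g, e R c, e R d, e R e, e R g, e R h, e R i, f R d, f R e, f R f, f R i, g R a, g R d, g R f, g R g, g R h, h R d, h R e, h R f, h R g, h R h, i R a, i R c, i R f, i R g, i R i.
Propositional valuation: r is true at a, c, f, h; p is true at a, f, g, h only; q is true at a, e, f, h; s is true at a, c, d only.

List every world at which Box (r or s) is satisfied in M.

a

Let φ = Box (r or s). Evaluate φ at each world:
  a (successors {a, c}): φ is true.
  b (successors {b, e, f}): φ is false.
  c (successors {b, c, h, i}): φ is false.
  d (successors {b, d, e, g}): φ is false.
  e (successors {c, d, e, g, h, i}): φ is false.
  f (successors {d, e, f, i}): φ is false.
  g (successors {a, d, f, g, h}): φ is false.
  h (successors {d, e, f, g, h}): φ is false.
  i (successors {a, c, f, g, i}): φ is false.
For instance, at b:
  At b: Box (r or s) requires r or s at every successor {b, e, f}.
    r or s fails at b, so Box (r or s) is false at b.
Satisfying worlds: {a}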